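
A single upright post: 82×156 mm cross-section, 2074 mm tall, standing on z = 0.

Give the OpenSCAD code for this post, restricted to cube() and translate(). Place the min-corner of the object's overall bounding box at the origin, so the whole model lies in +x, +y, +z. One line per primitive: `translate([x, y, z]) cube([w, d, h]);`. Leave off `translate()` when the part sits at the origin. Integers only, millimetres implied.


cube([82, 156, 2074]);


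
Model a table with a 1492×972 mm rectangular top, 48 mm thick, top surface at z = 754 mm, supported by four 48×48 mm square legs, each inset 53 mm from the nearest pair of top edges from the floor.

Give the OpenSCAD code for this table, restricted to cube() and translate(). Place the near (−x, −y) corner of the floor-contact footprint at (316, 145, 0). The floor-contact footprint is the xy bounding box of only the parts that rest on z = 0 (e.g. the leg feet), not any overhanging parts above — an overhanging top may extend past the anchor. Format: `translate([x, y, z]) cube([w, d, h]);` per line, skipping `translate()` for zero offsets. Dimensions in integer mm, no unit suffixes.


translate([263, 92, 706]) cube([1492, 972, 48]);
translate([316, 145, 0]) cube([48, 48, 706]);
translate([1654, 145, 0]) cube([48, 48, 706]);
translate([316, 963, 0]) cube([48, 48, 706]);
translate([1654, 963, 0]) cube([48, 48, 706]);


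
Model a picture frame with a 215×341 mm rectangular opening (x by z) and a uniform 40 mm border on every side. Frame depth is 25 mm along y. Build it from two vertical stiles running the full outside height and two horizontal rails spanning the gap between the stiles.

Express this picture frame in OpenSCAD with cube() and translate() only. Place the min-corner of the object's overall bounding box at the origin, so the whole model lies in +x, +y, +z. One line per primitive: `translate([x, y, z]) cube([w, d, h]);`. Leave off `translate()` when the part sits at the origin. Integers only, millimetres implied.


cube([40, 25, 421]);
translate([255, 0, 0]) cube([40, 25, 421]);
translate([40, 0, 0]) cube([215, 25, 40]);
translate([40, 0, 381]) cube([215, 25, 40]);


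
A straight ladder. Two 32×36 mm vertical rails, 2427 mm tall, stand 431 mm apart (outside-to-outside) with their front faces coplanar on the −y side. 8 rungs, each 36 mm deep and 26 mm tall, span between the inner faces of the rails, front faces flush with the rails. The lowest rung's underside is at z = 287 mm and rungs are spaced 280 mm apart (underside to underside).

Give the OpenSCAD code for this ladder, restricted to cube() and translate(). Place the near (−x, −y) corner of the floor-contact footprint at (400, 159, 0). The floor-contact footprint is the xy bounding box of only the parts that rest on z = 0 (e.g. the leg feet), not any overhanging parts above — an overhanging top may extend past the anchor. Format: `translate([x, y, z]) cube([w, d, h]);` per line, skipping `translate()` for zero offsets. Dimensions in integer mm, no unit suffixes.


// rung span = 431 - 2*32 = 367
// rung[k] z = 287 + k*280
translate([400, 159, 0]) cube([32, 36, 2427]);
translate([799, 159, 0]) cube([32, 36, 2427]);
translate([432, 159, 287]) cube([367, 36, 26]);
translate([432, 159, 567]) cube([367, 36, 26]);
translate([432, 159, 847]) cube([367, 36, 26]);
translate([432, 159, 1127]) cube([367, 36, 26]);
translate([432, 159, 1407]) cube([367, 36, 26]);
translate([432, 159, 1687]) cube([367, 36, 26]);
translate([432, 159, 1967]) cube([367, 36, 26]);
translate([432, 159, 2247]) cube([367, 36, 26]);


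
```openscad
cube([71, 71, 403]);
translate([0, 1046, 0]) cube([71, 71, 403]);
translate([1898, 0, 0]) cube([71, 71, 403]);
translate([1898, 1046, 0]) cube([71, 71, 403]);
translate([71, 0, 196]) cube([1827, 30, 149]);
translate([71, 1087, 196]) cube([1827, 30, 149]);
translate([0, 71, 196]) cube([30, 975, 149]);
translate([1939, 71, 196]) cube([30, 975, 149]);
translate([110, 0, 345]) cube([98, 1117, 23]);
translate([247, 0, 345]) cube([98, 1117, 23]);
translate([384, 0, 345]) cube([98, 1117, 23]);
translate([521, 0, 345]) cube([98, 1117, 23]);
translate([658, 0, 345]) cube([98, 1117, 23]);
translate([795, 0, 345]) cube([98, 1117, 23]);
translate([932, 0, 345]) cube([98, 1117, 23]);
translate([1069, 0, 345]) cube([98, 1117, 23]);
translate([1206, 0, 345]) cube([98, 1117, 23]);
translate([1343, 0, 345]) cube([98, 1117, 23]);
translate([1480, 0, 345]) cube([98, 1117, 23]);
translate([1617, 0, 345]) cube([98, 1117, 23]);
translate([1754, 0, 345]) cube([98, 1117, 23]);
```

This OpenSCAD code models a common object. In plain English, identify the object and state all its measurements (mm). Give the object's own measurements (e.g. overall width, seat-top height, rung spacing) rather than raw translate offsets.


A bed frame 1969 mm long (x) by 1117 mm wide (y). Four 71×71 mm corner posts, 403 mm tall, at the corners of the footprint. Four rails of 30 mm thickness and 149 mm height run between adjacent posts with their undersides at z = 196 mm, their outer faces flush with the outside of the frame (the two x-running rails run between the posts' inner faces; the two y-running rails run between the posts' inner faces). 13 slats, each 98 mm wide (x) and 23 mm thick, lie across the top of the two x-running rails, running the full 1117 mm width of the frame in y; along x they sit between the end posts with a 39 mm gap after the −x posts and between neighbouring slats, leaving 46 mm before the +x posts.


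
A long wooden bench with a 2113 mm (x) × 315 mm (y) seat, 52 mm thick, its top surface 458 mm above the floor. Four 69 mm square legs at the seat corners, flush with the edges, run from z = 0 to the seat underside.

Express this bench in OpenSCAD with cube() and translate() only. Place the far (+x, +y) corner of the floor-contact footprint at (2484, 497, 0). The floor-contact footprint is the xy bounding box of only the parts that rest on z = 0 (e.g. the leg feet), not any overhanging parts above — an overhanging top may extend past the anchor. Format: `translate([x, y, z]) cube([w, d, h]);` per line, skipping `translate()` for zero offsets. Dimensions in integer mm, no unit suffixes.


translate([371, 182, 406]) cube([2113, 315, 52]);
translate([371, 182, 0]) cube([69, 69, 406]);
translate([371, 428, 0]) cube([69, 69, 406]);
translate([2415, 182, 0]) cube([69, 69, 406]);
translate([2415, 428, 0]) cube([69, 69, 406]);


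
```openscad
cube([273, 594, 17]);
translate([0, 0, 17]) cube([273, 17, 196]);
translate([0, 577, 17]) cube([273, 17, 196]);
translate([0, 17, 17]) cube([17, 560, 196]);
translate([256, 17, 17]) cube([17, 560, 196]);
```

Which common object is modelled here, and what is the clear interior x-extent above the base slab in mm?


An open box. The internal width is 239 mm.

A 273×594 base slab with four walls standing on it — an open box. The base is 273 mm wide and the walls are 17 mm thick, so the internal width is 273 − 2 × 17 = 239 mm.


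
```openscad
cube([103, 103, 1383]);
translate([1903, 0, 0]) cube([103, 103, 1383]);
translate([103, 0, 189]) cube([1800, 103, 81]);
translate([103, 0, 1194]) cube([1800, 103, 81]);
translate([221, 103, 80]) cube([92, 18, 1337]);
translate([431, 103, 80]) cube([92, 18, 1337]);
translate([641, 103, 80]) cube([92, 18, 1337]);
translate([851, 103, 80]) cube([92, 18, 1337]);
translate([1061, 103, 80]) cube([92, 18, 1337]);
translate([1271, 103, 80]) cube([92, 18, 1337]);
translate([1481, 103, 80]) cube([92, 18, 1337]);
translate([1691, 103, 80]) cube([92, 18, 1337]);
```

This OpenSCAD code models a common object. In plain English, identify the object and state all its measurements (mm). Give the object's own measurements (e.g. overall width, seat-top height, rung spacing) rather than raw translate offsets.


A fence section. Two 103×103 mm posts, 1383 mm tall, stand on the floor with a clear span of 1800 mm between their inner faces. Two horizontal rails of 103×81 mm section span the gap between the posts with their undersides at z = 189 mm and z = 1194 mm, flush with the posts' −y face. 8 pickets, each 92 mm wide, 18 mm thick and 1337 mm tall, are fixed to the +y face of the rails with their bottoms at z = 80 mm, spaced across the span with a 118 mm gap after the −x post and between neighbouring pickets, with 120 mm left before the +x post.


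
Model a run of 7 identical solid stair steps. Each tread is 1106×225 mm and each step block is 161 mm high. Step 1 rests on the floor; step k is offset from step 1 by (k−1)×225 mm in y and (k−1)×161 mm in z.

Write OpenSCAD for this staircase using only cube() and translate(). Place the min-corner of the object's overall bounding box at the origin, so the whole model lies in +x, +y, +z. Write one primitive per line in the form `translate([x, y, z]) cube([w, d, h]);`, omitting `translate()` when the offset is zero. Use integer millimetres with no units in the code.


cube([1106, 225, 161]);
translate([0, 225, 161]) cube([1106, 225, 161]);
translate([0, 450, 322]) cube([1106, 225, 161]);
translate([0, 675, 483]) cube([1106, 225, 161]);
translate([0, 900, 644]) cube([1106, 225, 161]);
translate([0, 1125, 805]) cube([1106, 225, 161]);
translate([0, 1350, 966]) cube([1106, 225, 161]);


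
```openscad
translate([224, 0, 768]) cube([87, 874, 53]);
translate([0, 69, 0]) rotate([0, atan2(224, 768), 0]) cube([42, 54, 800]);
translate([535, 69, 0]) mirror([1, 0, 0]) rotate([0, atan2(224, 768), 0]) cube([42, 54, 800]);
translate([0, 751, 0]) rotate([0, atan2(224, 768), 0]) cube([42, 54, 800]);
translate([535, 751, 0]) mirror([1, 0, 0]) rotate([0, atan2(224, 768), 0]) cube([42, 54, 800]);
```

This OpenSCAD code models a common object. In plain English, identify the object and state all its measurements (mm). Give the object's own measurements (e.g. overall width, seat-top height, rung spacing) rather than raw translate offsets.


A sawhorse. A 87×874×53 mm beam (x, y, z) sits on two A-frame leg pairs. Each pair is two raked legs of 42×54 mm section (54 mm along y) splaying symmetrically in x. Each leg rises 768 mm vertically over 224 mm of horizontal reach and is 800 mm long along its own axis. Every leg's outer bottom edge rests on the floor and its outer top edge meets a bottom edge of the beam — the left legs (tilting toward +x) meet the beam's −x bottom edge, the right legs (their mirror images, tilting toward −x) meet its +x bottom edge — so the leg tops tuck under the beam, the beam's underside is 768 mm above the floor, and the feet are 535 mm apart outside-to-outside with the beam centred between them. The two leg pairs are set in 69 mm from either end of the beam.


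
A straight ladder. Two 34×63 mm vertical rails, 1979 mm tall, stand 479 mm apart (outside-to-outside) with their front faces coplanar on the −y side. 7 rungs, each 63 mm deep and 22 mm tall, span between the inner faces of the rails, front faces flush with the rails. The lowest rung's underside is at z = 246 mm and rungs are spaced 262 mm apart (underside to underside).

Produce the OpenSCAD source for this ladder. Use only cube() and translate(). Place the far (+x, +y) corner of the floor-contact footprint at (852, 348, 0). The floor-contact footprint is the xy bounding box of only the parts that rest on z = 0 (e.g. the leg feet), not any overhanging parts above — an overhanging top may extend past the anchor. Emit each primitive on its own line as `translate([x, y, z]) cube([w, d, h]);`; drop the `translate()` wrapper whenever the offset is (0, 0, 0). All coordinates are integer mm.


translate([373, 285, 0]) cube([34, 63, 1979]);
translate([818, 285, 0]) cube([34, 63, 1979]);
translate([407, 285, 246]) cube([411, 63, 22]);
translate([407, 285, 508]) cube([411, 63, 22]);
translate([407, 285, 770]) cube([411, 63, 22]);
translate([407, 285, 1032]) cube([411, 63, 22]);
translate([407, 285, 1294]) cube([411, 63, 22]);
translate([407, 285, 1556]) cube([411, 63, 22]);
translate([407, 285, 1818]) cube([411, 63, 22]);


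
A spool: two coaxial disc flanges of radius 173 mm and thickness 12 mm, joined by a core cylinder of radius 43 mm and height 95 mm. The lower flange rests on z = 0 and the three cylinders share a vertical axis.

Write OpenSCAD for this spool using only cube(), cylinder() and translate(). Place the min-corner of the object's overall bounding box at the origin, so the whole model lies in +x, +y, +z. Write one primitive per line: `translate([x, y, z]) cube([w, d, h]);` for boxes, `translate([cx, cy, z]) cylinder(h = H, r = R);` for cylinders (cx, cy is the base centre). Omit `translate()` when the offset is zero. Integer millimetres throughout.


translate([173, 173, 0]) cylinder(h = 12, r = 173);
translate([173, 173, 12]) cylinder(h = 95, r = 43);
translate([173, 173, 107]) cylinder(h = 12, r = 173);


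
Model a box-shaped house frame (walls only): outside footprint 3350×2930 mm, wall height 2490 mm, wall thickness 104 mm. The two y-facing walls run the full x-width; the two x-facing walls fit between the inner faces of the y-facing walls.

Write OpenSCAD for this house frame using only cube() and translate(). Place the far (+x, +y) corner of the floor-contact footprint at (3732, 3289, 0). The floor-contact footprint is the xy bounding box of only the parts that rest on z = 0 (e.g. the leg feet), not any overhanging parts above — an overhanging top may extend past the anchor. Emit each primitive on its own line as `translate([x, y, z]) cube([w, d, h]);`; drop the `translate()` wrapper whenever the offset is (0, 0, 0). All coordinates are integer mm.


translate([382, 359, 0]) cube([3350, 104, 2490]);
translate([382, 3185, 0]) cube([3350, 104, 2490]);
translate([382, 463, 0]) cube([104, 2722, 2490]);
translate([3628, 463, 0]) cube([104, 2722, 2490]);


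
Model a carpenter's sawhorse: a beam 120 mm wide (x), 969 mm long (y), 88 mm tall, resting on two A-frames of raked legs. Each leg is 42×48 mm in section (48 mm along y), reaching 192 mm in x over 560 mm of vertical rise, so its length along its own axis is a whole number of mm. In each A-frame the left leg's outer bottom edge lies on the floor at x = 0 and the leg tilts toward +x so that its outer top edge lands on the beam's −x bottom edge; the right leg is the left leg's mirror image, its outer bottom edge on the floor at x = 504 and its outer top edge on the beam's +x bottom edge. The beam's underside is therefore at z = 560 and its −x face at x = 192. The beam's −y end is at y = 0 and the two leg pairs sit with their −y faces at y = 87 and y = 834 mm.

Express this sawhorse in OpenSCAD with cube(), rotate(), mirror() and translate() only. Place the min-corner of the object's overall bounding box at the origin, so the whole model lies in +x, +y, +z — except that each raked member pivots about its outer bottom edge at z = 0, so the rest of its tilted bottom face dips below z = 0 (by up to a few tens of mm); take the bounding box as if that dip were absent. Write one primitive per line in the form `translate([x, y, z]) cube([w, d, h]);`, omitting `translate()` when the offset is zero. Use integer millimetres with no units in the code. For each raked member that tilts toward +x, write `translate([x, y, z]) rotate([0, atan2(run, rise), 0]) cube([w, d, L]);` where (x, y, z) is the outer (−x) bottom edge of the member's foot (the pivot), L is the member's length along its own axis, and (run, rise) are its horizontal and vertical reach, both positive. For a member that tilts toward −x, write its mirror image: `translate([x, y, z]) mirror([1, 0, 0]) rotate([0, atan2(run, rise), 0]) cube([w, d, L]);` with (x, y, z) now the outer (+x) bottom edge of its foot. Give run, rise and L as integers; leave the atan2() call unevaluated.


translate([192, 0, 560]) cube([120, 969, 88]);
translate([0, 87, 0]) rotate([0, atan2(192, 560), 0]) cube([42, 48, 592]);
translate([504, 87, 0]) mirror([1, 0, 0]) rotate([0, atan2(192, 560), 0]) cube([42, 48, 592]);
translate([0, 834, 0]) rotate([0, atan2(192, 560), 0]) cube([42, 48, 592]);
translate([504, 834, 0]) mirror([1, 0, 0]) rotate([0, atan2(192, 560), 0]) cube([42, 48, 592]);


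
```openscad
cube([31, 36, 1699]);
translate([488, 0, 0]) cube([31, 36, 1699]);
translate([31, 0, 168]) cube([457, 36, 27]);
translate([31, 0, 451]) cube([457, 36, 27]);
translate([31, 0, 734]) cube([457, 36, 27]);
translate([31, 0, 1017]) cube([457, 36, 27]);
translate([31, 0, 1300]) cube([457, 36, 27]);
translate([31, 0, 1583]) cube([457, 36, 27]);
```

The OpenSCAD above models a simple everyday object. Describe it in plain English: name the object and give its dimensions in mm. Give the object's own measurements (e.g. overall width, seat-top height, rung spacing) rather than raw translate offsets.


A straight ladder. Two 31×36 mm vertical rails, 1699 mm tall, stand 519 mm apart (outside-to-outside) with their front faces coplanar on the −y side. 6 rungs, each 36 mm deep and 27 mm tall, span between the inner faces of the rails, front faces flush with the rails. The lowest rung's underside is at z = 168 mm and rungs are spaced 283 mm apart (underside to underside).


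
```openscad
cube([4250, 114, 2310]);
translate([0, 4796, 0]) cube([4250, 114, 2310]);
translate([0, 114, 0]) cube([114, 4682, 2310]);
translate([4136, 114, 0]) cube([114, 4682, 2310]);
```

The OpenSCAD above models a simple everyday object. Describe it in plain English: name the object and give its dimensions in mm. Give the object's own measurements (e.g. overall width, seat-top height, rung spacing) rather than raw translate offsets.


The wall frame of a small rectangular building: four walls, each 2310 mm tall and 114 mm thick, enclosing a footprint 4250 mm (x) by 4910 mm (y) outside-to-outside, with no floor or roof. The front and back walls (the −y and +y sides) span the full width; the two side walls fit between them.


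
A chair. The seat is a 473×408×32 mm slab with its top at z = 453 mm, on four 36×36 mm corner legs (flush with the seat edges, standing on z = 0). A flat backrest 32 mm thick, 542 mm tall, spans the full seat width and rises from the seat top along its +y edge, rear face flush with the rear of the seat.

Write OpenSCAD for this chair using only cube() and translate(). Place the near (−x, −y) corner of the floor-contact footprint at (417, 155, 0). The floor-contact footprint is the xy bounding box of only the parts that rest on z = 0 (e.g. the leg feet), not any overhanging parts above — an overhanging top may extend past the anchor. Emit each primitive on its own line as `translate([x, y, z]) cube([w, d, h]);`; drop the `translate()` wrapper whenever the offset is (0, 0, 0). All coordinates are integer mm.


translate([417, 155, 421]) cube([473, 408, 32]);
translate([417, 155, 0]) cube([36, 36, 421]);
translate([854, 155, 0]) cube([36, 36, 421]);
translate([417, 527, 0]) cube([36, 36, 421]);
translate([854, 527, 0]) cube([36, 36, 421]);
translate([417, 531, 453]) cube([473, 32, 542]);


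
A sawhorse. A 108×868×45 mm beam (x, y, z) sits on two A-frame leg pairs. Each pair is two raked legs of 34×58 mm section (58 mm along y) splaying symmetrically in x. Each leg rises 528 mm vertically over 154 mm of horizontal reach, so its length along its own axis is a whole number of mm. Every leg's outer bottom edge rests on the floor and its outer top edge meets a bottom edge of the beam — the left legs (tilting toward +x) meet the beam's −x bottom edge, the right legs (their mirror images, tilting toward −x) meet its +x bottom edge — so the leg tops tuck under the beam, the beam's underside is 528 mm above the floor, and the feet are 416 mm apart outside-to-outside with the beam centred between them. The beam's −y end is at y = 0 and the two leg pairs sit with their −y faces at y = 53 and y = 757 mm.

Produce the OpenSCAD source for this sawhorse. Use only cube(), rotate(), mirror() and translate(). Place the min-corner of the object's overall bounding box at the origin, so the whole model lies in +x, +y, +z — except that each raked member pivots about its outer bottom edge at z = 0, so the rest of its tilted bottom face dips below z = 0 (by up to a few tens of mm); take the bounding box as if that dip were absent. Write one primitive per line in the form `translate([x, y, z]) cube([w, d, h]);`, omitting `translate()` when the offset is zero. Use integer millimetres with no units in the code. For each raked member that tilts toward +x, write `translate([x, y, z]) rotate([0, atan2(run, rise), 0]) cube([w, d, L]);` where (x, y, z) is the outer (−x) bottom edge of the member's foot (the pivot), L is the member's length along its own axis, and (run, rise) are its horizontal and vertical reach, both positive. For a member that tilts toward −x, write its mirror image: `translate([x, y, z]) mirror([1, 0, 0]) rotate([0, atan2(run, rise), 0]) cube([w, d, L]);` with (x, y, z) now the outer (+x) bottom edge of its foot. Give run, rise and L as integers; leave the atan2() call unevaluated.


translate([154, 0, 528]) cube([108, 868, 45]);
translate([0, 53, 0]) rotate([0, atan2(154, 528), 0]) cube([34, 58, 550]);
translate([416, 53, 0]) mirror([1, 0, 0]) rotate([0, atan2(154, 528), 0]) cube([34, 58, 550]);
translate([0, 757, 0]) rotate([0, atan2(154, 528), 0]) cube([34, 58, 550]);
translate([416, 757, 0]) mirror([1, 0, 0]) rotate([0, atan2(154, 528), 0]) cube([34, 58, 550]);


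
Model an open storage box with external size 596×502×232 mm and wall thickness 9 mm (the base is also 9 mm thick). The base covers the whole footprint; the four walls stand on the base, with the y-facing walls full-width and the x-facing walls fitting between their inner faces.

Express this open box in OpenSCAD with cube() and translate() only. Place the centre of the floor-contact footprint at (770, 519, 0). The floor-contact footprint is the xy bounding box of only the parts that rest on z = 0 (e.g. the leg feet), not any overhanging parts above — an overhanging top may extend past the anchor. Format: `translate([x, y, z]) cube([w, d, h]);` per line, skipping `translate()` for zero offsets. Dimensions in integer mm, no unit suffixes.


translate([472, 268, 0]) cube([596, 502, 9]);
translate([472, 268, 9]) cube([596, 9, 223]);
translate([472, 761, 9]) cube([596, 9, 223]);
translate([472, 277, 9]) cube([9, 484, 223]);
translate([1059, 277, 9]) cube([9, 484, 223]);


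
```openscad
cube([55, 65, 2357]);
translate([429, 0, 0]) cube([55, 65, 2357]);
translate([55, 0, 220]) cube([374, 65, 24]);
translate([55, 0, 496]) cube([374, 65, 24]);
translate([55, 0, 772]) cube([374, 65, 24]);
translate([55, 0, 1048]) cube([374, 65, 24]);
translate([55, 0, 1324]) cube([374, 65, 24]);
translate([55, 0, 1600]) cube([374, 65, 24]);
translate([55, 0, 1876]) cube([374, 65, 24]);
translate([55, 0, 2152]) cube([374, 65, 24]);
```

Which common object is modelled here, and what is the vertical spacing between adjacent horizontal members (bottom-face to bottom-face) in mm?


A ladder. The rung spacing is 276 mm.

Two tall 55×65 posts with 8 short bars between them — a ladder. Adjacent rungs sit at z = 220 and z = 496, so the spacing is 496 − 220 = 276 mm.


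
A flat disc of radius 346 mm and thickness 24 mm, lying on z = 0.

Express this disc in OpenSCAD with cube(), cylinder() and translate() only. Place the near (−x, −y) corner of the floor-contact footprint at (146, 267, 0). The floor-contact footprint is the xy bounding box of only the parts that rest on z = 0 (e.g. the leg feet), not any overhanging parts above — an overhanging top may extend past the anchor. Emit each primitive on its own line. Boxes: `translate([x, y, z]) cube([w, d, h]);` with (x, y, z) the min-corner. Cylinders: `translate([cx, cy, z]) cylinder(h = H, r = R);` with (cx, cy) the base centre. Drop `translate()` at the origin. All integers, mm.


translate([492, 613, 0]) cylinder(h = 24, r = 346);


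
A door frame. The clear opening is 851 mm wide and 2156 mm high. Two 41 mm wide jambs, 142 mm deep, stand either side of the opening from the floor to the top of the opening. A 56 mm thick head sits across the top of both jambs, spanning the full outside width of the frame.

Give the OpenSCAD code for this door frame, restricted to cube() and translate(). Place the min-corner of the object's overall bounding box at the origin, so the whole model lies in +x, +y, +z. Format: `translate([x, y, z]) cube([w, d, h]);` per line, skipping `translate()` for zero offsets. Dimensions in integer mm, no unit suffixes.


cube([41, 142, 2156]);
translate([892, 0, 0]) cube([41, 142, 2156]);
translate([0, 0, 2156]) cube([933, 142, 56]);


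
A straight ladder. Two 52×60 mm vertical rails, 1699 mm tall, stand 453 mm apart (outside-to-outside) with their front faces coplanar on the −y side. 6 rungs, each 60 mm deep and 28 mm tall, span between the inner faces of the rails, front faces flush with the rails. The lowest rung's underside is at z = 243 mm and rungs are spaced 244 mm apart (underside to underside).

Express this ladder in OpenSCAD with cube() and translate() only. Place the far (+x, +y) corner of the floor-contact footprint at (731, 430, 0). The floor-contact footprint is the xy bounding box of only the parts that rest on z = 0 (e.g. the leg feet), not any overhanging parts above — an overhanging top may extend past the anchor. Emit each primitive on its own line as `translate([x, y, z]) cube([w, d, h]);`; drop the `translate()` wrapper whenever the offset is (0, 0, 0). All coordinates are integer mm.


translate([278, 370, 0]) cube([52, 60, 1699]);
translate([679, 370, 0]) cube([52, 60, 1699]);
translate([330, 370, 243]) cube([349, 60, 28]);
translate([330, 370, 487]) cube([349, 60, 28]);
translate([330, 370, 731]) cube([349, 60, 28]);
translate([330, 370, 975]) cube([349, 60, 28]);
translate([330, 370, 1219]) cube([349, 60, 28]);
translate([330, 370, 1463]) cube([349, 60, 28]);


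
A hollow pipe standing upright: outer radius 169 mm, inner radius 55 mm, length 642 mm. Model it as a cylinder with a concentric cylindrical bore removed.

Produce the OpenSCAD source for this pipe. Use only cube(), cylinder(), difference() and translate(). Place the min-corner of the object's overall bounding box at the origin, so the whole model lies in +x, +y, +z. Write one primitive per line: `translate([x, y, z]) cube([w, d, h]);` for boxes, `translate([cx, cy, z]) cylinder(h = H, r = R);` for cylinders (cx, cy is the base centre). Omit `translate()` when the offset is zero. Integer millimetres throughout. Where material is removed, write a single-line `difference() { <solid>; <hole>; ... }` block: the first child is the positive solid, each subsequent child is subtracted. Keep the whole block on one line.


difference() { translate([169, 169, 0]) cylinder(h = 642, r = 169); translate([169, 169, 0]) cylinder(h = 642, r = 55); }


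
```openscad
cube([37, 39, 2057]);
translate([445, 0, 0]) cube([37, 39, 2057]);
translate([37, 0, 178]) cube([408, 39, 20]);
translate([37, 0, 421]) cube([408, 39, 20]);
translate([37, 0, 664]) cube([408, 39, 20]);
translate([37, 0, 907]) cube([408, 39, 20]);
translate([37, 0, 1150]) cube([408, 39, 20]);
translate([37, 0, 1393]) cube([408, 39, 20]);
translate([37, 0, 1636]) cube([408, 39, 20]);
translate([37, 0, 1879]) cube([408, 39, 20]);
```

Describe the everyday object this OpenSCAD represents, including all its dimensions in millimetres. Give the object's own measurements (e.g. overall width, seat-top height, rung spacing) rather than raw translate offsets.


A straight ladder. Two 37×39 mm vertical rails, 2057 mm tall, stand 482 mm apart (outside-to-outside) with their front faces coplanar on the −y side. 8 rungs, each 39 mm deep and 20 mm tall, span between the inner faces of the rails, front faces flush with the rails. The lowest rung's underside is at z = 178 mm and rungs are spaced 243 mm apart (underside to underside).


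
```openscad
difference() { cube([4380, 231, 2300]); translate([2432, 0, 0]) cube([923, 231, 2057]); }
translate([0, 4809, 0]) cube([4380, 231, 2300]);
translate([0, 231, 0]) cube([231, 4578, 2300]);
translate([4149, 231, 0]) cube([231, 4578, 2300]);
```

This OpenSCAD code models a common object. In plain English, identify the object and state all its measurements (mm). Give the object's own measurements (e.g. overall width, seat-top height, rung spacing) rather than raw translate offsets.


A single room: four walls, each 2300 mm tall and 231 mm thick, enclosing an outside footprint 4380×5040 mm (x × y), no floor or roof. The front and back walls (−y and +y sides) run the full x-width; the side walls fit between their inner faces. A door opening 923 mm wide and 2057 mm tall is cut through the front wall from the floor up, its −x edge 2432 mm from the wall's −x end.


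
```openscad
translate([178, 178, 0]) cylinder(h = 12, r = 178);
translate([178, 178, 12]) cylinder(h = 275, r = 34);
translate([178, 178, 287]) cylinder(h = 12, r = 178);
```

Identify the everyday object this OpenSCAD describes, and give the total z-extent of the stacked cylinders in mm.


A spool. The overall height is 299 mm.

Three coaxial cylinders, large–small–large — a spool. Two 12 mm flanges and a 275 mm core give 12 + 275 + 12 = 299 mm.


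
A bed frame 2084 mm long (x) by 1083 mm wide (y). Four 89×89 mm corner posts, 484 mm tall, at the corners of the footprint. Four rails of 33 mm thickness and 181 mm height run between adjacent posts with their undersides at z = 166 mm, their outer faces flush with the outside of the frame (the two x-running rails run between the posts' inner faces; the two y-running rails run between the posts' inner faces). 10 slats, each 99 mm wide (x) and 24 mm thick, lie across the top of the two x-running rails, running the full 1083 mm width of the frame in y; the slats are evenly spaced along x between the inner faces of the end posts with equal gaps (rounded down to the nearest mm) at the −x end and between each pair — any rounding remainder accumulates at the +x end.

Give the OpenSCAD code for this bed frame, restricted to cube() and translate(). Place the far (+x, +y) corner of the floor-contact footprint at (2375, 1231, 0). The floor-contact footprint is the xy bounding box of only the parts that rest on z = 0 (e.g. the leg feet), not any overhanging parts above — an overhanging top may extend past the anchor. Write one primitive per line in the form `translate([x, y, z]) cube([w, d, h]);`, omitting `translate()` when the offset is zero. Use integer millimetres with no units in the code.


translate([291, 148, 0]) cube([89, 89, 484]);
translate([291, 1142, 0]) cube([89, 89, 484]);
translate([2286, 148, 0]) cube([89, 89, 484]);
translate([2286, 1142, 0]) cube([89, 89, 484]);
translate([380, 148, 166]) cube([1906, 33, 181]);
translate([380, 1198, 166]) cube([1906, 33, 181]);
translate([291, 237, 166]) cube([33, 905, 181]);
translate([2342, 237, 166]) cube([33, 905, 181]);
translate([463, 148, 347]) cube([99, 1083, 24]);
translate([645, 148, 347]) cube([99, 1083, 24]);
translate([827, 148, 347]) cube([99, 1083, 24]);
translate([1009, 148, 347]) cube([99, 1083, 24]);
translate([1191, 148, 347]) cube([99, 1083, 24]);
translate([1373, 148, 347]) cube([99, 1083, 24]);
translate([1555, 148, 347]) cube([99, 1083, 24]);
translate([1737, 148, 347]) cube([99, 1083, 24]);
translate([1919, 148, 347]) cube([99, 1083, 24]);
translate([2101, 148, 347]) cube([99, 1083, 24]);


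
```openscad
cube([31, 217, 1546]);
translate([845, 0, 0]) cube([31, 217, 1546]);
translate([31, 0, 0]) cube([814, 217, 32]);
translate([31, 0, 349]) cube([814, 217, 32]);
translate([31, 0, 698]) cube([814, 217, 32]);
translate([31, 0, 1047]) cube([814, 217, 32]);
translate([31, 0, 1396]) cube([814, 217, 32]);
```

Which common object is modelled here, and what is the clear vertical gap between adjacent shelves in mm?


A bookshelf. The clear shelf gap is 317 mm.

Two tall side panels with 5 horizontal boards between them — a bookshelf. The first two shelf undersides are at z = 0 and z = 349; with shelf thickness 32, the clear gap is 349 − 0 − 32 = 317 mm.


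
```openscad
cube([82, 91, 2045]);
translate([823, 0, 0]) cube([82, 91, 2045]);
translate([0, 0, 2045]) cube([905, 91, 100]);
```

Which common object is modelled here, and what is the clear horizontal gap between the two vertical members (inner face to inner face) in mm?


A door frame. The clear opening width is 741 mm.

Two 2045 mm tall posts with a header on top — a door frame. The left jamb is 82 mm wide at x = 0; the right jamb starts at x = 823. The clear opening is 823 − 82 = 741 mm.


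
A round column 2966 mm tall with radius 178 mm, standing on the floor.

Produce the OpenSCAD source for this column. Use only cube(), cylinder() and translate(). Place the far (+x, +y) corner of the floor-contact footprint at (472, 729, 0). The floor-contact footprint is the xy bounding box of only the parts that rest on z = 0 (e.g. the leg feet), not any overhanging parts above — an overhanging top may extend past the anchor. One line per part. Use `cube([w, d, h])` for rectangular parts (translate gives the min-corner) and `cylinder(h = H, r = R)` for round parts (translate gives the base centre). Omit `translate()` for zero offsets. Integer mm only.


translate([294, 551, 0]) cylinder(h = 2966, r = 178);


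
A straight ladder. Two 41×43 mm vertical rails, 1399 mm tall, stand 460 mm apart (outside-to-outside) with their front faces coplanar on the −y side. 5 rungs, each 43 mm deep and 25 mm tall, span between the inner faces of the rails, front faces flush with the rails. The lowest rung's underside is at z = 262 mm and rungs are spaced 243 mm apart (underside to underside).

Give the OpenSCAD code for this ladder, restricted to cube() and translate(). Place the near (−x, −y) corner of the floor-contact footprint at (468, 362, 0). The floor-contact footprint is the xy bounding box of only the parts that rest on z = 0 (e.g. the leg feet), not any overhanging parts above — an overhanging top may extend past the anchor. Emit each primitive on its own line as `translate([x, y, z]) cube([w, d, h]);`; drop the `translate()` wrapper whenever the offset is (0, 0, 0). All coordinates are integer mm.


translate([468, 362, 0]) cube([41, 43, 1399]);
translate([887, 362, 0]) cube([41, 43, 1399]);
translate([509, 362, 262]) cube([378, 43, 25]);
translate([509, 362, 505]) cube([378, 43, 25]);
translate([509, 362, 748]) cube([378, 43, 25]);
translate([509, 362, 991]) cube([378, 43, 25]);
translate([509, 362, 1234]) cube([378, 43, 25]);


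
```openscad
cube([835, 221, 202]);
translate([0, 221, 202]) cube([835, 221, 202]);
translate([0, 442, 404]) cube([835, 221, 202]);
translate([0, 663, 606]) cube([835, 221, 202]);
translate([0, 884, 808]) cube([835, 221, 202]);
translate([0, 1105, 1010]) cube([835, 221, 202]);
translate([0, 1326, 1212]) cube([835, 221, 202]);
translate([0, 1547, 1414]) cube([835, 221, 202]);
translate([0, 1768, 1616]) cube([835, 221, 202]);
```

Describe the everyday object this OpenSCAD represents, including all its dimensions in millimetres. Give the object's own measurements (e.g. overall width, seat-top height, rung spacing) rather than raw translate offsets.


A straight staircase of 9 solid steps. Each step is 835 mm wide (x), 221 mm deep (y, the going) and 202 mm tall (the rise). The first step rests on the floor; each subsequent step sits one going further in +y and one rise higher in +z, directly behind and above the previous step with no overlap.


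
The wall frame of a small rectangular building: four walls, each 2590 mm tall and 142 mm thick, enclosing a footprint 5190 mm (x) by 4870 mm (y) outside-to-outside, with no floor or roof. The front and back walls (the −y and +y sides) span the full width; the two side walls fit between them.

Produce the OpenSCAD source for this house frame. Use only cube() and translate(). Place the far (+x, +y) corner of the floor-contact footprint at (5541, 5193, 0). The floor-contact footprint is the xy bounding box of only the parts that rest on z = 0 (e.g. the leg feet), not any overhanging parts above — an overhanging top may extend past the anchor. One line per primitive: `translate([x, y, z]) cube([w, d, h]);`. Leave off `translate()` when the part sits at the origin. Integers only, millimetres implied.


translate([351, 323, 0]) cube([5190, 142, 2590]);
translate([351, 5051, 0]) cube([5190, 142, 2590]);
translate([351, 465, 0]) cube([142, 4586, 2590]);
translate([5399, 465, 0]) cube([142, 4586, 2590]);


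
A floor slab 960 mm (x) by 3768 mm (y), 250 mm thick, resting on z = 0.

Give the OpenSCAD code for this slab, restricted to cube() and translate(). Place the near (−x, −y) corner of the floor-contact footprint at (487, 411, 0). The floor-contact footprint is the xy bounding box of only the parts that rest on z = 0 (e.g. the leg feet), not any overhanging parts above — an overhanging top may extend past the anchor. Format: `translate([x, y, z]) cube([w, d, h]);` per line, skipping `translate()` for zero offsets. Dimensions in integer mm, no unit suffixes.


translate([487, 411, 0]) cube([960, 3768, 250]);


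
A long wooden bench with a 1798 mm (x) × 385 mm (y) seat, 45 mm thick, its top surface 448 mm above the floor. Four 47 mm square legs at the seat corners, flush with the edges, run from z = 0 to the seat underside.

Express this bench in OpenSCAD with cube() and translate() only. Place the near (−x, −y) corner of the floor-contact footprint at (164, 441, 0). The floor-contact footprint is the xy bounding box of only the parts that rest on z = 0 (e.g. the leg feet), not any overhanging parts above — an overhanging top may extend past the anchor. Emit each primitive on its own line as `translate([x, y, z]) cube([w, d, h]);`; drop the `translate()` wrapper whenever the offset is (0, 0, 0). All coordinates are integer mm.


translate([164, 441, 403]) cube([1798, 385, 45]);
translate([164, 441, 0]) cube([47, 47, 403]);
translate([164, 779, 0]) cube([47, 47, 403]);
translate([1915, 441, 0]) cube([47, 47, 403]);
translate([1915, 779, 0]) cube([47, 47, 403]);


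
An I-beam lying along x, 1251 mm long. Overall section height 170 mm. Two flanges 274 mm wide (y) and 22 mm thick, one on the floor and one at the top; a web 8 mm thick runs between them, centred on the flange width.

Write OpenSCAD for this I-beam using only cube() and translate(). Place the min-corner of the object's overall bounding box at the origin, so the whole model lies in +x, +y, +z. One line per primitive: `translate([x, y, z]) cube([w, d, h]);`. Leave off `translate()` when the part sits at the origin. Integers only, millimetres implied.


cube([1251, 274, 22]);
translate([0, 133, 22]) cube([1251, 8, 126]);
translate([0, 0, 148]) cube([1251, 274, 22]);


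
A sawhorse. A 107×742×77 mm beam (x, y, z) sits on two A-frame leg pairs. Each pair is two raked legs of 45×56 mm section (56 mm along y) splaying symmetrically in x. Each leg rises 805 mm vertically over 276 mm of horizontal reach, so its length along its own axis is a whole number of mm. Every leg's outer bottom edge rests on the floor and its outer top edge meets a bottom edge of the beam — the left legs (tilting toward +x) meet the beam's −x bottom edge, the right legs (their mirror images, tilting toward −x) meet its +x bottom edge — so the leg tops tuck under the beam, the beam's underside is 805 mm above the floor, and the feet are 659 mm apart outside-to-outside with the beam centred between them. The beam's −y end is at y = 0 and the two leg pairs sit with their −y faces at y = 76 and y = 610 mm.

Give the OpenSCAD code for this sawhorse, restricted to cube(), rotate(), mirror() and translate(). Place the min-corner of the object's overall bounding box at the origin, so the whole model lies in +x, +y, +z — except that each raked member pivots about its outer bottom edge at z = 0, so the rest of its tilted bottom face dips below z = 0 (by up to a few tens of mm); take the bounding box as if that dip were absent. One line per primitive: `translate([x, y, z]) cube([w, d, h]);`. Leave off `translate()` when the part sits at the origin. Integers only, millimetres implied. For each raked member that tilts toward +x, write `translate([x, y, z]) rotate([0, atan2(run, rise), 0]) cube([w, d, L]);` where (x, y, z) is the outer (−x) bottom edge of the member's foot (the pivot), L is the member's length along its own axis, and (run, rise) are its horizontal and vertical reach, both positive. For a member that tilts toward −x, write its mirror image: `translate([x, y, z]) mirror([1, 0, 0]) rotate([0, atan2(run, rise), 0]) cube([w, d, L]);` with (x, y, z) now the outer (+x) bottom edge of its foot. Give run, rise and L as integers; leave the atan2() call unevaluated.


translate([276, 0, 805]) cube([107, 742, 77]);
translate([0, 76, 0]) rotate([0, atan2(276, 805), 0]) cube([45, 56, 851]);
translate([659, 76, 0]) mirror([1, 0, 0]) rotate([0, atan2(276, 805), 0]) cube([45, 56, 851]);
translate([0, 610, 0]) rotate([0, atan2(276, 805), 0]) cube([45, 56, 851]);
translate([659, 610, 0]) mirror([1, 0, 0]) rotate([0, atan2(276, 805), 0]) cube([45, 56, 851]);
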